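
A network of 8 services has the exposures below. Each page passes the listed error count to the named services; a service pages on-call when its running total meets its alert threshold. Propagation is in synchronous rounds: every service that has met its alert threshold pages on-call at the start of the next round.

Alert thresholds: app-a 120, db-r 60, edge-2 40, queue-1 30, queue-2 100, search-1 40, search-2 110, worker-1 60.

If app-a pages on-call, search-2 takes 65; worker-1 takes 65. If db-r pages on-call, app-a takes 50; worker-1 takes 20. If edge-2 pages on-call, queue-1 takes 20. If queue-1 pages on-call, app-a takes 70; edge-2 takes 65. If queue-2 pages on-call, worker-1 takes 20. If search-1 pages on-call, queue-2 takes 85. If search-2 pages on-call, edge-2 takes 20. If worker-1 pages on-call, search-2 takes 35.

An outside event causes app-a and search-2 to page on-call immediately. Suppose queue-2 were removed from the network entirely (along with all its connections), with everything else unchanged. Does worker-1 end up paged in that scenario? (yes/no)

yes

With queue-2 removed:
Round 1 — app-a, search-2 page on-call (initial).
  edge-2: +20 → 20 < 40
  worker-1: +65 → 65 ≥ 60
Round 2 — worker-1 pages on-call.
No further pages.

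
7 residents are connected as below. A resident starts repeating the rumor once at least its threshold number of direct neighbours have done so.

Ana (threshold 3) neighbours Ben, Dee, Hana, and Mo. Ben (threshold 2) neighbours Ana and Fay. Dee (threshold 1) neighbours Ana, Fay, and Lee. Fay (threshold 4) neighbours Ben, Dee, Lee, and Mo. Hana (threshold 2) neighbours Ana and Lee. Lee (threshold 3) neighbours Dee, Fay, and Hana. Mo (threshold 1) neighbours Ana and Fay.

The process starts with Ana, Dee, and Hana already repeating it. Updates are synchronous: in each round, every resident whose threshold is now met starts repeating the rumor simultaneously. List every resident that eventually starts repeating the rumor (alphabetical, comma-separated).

Round 1 — Ana, Dee, Hana start repeating the rumor (initial).
Round 2 — checking thresholds:
  Ben: 1 of 2 neighbours < 2, not yet.
  Fay: 1 of 4 neighbours < 4, not yet.
  Lee: 2 of 3 neighbours < 3, not yet.
  Mo: 1 of 2 neighbours ≥ 1, starts repeating the rumor.
Round 3 — no new spreads; cascade stops.

Ana, Dee, Hana, Mo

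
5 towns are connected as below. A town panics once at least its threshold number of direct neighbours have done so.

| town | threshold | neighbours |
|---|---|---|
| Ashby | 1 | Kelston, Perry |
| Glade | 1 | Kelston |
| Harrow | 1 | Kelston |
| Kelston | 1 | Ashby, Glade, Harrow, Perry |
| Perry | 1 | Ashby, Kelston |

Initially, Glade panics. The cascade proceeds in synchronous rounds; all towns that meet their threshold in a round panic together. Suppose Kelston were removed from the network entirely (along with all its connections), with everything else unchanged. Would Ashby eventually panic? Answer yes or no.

no

With Kelston removed:
Round 1 — Glade panics (initial).
Round 2 — no new panics; cascade stops.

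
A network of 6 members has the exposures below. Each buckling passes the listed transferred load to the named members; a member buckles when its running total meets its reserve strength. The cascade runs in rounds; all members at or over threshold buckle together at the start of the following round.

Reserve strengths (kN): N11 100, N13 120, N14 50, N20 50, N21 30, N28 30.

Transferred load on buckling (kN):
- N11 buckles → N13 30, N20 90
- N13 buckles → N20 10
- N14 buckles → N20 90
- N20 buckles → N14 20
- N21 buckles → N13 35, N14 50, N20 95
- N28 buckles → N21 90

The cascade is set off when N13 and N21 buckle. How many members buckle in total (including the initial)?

Round 1 — N13, N21 buckle (initial).
  N14: +50 → 50 ≥ 50
  N20: +10+95 → 105 ≥ 50
Round 2 — N14, N20 buckle.
No further bucklings.

4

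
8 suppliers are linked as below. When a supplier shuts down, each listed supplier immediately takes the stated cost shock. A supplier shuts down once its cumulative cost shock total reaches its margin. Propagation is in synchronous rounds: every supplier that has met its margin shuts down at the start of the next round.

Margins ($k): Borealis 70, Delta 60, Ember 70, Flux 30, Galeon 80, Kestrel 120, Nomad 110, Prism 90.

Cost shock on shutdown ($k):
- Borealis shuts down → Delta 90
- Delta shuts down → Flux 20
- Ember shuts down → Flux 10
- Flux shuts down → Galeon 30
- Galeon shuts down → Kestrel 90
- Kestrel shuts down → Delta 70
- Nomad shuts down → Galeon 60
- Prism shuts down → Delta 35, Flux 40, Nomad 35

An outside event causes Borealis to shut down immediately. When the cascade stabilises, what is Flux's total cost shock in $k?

20

Round 1 — Borealis shuts down (initial).
  Delta: +90 → 90 ≥ 60
Round 2 — Delta shuts down.
  Flux: +20 → 20 < 30
No further shutdowns.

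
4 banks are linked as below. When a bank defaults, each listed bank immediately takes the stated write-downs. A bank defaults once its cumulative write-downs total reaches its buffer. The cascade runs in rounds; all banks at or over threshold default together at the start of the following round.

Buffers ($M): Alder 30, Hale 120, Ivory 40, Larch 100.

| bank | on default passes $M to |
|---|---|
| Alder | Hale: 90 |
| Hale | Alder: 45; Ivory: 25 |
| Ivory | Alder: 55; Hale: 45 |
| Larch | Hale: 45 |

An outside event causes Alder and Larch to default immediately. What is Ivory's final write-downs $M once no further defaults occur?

Round 1 — Alder, Larch default (initial).
  Hale: +90+45 → 135 ≥ 120
Round 2 — Hale defaults.
  Ivory: +25 → 25 < 40
No further defaults.

25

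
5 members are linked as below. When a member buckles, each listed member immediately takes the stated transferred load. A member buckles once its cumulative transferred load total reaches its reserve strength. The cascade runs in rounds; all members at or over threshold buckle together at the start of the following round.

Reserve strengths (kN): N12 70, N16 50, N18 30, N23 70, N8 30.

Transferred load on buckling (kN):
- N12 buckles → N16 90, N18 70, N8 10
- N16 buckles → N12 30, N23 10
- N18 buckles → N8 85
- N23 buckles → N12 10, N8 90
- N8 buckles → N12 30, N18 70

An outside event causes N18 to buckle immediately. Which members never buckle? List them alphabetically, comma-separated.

Round 1 — N18 buckles (initial).
  N8: +85 → 85 ≥ 30
Round 2 — N8 buckles.
  N12: +30 → 30 < 70
No further bucklings.

N12, N16, N23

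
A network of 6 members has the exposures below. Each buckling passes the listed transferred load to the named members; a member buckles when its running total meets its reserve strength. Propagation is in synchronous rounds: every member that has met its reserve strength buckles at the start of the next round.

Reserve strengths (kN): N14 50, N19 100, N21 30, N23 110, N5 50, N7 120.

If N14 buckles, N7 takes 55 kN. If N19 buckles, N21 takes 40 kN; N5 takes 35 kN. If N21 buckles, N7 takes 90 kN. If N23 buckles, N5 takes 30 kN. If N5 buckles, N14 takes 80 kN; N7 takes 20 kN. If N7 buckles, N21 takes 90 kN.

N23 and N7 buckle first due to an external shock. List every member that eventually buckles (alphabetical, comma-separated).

Round 1 — N23, N7 buckle (initial).
  N21: +90 → 90 ≥ 30
  N5: +30 → 30 < 50
Round 2 — N21 buckles.
No further bucklings.

N21, N23, N7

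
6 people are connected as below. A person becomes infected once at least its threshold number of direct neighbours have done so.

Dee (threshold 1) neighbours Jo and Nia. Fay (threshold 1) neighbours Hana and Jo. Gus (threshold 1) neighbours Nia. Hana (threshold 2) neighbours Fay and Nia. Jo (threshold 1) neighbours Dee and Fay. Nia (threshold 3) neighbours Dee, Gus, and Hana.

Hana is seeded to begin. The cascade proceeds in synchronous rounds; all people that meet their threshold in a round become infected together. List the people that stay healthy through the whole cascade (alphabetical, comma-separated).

Gus, Nia

Round 1 — Hana becomes infected (initial).
Round 2 — checking thresholds:
  Fay: 1 of 2 neighbours ≥ 1, becomes infected.
  Nia: 1 of 3 neighbours < 3, below threshold.
Round 3 — checking thresholds:
  Jo: 1 of 2 neighbours ≥ 1, becomes infected.
  Nia: 1 of 3 neighbours < 3, below threshold.
Round 4 — checking thresholds:
  Dee: 1 of 2 neighbours ≥ 1, becomes infected.
  Nia: 1 of 3 neighbours < 3, below threshold.
Round 5 — no new infections; cascade stops.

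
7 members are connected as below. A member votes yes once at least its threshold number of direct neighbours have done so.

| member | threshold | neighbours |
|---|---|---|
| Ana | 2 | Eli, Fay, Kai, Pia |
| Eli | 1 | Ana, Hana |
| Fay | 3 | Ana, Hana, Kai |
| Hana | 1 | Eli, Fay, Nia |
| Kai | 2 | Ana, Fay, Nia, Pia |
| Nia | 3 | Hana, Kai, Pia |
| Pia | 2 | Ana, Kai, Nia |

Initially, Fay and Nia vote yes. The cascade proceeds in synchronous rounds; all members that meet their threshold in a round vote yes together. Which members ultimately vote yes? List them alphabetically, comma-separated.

Ana, Eli, Fay, Hana, Kai, Nia, Pia

Round 1 — Fay, Nia vote yes (initial).
Round 2 — checking thresholds:
  Ana: 1 of 4 neighbours < 2, not yet.
  Hana: 2 of 3 neighbours ≥ 1, votes yes.
  Kai: 2 of 4 neighbours ≥ 2, votes yes.
  Pia: 1 of 3 neighbours < 2, not yet.
Round 3 — checking thresholds:
  Ana: 2 of 4 neighbours ≥ 2, votes yes.
  Eli: 1 of 2 neighbours ≥ 1, votes yes.
  Pia: 2 of 3 neighbours ≥ 2, votes yes.
Round 4 — no new yes votes; cascade stops.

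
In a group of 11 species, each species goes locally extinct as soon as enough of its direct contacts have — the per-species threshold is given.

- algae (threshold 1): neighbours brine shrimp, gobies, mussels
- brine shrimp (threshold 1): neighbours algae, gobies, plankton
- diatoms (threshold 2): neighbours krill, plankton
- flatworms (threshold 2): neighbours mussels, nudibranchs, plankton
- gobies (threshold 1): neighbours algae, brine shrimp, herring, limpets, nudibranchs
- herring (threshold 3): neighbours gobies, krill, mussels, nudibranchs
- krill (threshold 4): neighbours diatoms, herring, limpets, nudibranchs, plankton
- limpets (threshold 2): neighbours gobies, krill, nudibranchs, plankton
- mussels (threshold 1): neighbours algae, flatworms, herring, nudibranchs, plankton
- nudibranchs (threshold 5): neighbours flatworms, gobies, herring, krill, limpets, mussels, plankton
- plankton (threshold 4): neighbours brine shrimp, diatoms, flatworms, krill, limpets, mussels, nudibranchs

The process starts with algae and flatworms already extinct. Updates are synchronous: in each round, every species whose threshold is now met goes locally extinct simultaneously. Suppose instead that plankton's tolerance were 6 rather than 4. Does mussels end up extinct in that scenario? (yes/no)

With plankton's tolerance at 6:
Round 1 — algae, flatworms go locally extinct (initial).
Round 2 — checking thresholds:
  brine shrimp: 1 of 3 neighbours ≥ 1, goes locally extinct.
  gobies: 1 of 5 neighbours ≥ 1, goes locally extinct.
  mussels: 2 of 5 neighbours ≥ 1, goes locally extinct.
  nudibranchs: 1 of 7 neighbours < 5, holds.
  plankton: 1 of 7 neighbours < 6, holds.
Round 3 — no new extinctions; cascade stops.

yes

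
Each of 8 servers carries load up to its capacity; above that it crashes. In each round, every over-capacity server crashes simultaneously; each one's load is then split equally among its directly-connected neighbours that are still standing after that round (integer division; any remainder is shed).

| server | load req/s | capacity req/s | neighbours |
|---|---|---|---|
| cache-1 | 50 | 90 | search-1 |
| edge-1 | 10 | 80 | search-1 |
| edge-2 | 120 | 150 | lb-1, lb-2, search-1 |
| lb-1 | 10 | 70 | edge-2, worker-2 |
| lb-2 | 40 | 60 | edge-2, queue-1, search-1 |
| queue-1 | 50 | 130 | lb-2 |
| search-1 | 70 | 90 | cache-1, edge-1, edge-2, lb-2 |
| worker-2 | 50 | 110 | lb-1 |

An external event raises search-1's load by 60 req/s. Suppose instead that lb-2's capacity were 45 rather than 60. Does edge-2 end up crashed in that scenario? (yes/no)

yes

With lb-2's capacity at 45:
Round 1 — search-1 at 130 > 90. search-1 crashes.
  search-1 sheds 130 req/s to cache-1, edge-1, edge-2, lb-2: 32 each (2 lost).
    cache-1: 50+32 = 82 ≤ 90
    edge-1: 10+32 = 42 ≤ 80
    edge-2: 120+32 = 152 > 150
    lb-2: 40+32 = 72 > 45
Round 2 — edge-2, lb-2 crash.
  edge-2 sheds 152 req/s to lb-1: 152 each.
    lb-1: 10+152 = 162 > 70
  lb-2 sheds 72 req/s to queue-1: 72 each.
    queue-1: 50+72 = 122 ≤ 130
Round 3 — lb-1 crashes.
  lb-1 sheds 162 req/s to worker-2: 162 each.
    worker-2: 50+162 = 212 > 110
Round 4 — worker-2 crashes.
  worker-2 sheds 212 req/s: no online neighbours, lost.
No further crashes.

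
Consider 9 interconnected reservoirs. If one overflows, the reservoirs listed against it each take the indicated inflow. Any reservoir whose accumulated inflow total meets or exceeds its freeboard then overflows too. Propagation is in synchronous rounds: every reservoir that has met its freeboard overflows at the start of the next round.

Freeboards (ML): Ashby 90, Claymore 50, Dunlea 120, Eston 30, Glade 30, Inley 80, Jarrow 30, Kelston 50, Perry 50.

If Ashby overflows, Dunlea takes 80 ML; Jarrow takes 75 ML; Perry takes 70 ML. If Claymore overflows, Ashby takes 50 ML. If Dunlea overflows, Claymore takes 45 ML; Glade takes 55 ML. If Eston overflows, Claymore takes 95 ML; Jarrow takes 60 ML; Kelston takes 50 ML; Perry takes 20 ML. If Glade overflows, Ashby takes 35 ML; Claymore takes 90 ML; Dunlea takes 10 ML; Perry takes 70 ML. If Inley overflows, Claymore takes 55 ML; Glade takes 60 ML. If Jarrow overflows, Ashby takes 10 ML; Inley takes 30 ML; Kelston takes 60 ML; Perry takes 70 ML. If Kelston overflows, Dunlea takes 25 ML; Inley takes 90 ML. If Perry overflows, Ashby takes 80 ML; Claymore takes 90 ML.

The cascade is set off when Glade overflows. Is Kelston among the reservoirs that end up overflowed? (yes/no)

yes

Round 1 — Glade overflows (initial).
  Ashby: +35 → 35 < 90
  Claymore: +90 → 90 ≥ 50
  Dunlea: +10 → 10 < 120
  Perry: +70 → 70 ≥ 50
Round 2 — Claymore, Perry overflow.
  Ashby: +50+80 → 165 ≥ 90
Round 3 — Ashby overflows.
  Dunlea: +80 → 90 < 120
  Jarrow: +75 → 75 ≥ 30
Round 4 — Jarrow overflows.
  Inley: +30 → 30 < 80
  Kelston: +60 → 60 ≥ 50
Round 5 — Kelston overflows.
  Dunlea: +25 → 115 < 120
  Inley: +90 → 120 ≥ 80
Round 6 — Inley overflows.
No further overflows.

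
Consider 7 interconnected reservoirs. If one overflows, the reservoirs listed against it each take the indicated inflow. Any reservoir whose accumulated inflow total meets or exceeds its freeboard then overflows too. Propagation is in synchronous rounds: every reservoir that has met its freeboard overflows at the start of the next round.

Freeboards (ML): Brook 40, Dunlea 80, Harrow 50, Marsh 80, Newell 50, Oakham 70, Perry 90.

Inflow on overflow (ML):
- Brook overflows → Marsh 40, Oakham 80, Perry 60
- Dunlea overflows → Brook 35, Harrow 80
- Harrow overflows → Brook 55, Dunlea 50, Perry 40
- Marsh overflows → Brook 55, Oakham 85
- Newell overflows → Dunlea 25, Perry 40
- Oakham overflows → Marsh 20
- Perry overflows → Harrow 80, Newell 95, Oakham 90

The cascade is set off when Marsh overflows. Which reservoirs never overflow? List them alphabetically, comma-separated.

Round 1 — Marsh overflows (initial).
  Brook: +55 → 55 ≥ 40
  Oakham: +85 → 85 ≥ 70
Round 2 — Brook, Oakham overflow.
  Perry: +60 → 60 < 90
No further overflows.

Dunlea, Harrow, Newell, Perry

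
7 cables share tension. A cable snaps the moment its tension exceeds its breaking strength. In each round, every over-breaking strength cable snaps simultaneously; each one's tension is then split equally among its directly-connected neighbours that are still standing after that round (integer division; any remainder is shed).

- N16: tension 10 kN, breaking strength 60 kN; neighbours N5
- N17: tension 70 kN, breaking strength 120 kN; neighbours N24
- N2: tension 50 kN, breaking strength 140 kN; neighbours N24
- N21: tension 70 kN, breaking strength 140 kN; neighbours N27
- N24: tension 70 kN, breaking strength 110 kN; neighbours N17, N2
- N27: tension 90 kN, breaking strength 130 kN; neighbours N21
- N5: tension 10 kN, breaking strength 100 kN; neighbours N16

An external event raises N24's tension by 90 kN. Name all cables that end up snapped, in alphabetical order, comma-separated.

Round 1 — N24 at 160 > 110. N24 snaps.
  N24 sheds 160 kN to N17, N2: 80 each.
    N17: 70+80 = 150 > 120
    N2: 50+80 = 130 ≤ 140
Round 2 — N17 snaps.
  N17 sheds 150 kN: no online neighbours, lost.
No further breaks.

N17, N24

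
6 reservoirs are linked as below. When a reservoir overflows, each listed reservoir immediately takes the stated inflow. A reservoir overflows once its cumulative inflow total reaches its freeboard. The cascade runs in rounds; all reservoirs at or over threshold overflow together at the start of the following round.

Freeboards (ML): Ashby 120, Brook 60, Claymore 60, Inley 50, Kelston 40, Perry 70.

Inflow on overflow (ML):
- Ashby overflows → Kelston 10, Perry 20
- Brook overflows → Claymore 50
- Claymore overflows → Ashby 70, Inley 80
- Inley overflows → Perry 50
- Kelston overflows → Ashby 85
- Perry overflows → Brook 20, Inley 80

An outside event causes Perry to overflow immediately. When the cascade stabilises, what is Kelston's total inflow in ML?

Round 1 — Perry overflows (initial).
  Brook: +20 → 20 < 60
  Inley: +80 → 80 ≥ 50
Round 2 — Inley overflows.
No further overflows.

0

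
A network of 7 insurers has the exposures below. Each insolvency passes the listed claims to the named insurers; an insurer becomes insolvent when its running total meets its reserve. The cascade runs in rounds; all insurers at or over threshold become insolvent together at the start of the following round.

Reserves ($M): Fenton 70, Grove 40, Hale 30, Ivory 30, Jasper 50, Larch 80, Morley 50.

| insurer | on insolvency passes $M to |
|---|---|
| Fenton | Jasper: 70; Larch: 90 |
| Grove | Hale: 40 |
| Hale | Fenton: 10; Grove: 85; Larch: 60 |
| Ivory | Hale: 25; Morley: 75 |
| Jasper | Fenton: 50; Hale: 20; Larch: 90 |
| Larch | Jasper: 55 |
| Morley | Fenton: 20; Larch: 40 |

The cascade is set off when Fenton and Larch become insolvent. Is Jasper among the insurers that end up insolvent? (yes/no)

yes

Round 1 — Fenton, Larch become insolvent (initial).
  Jasper: +70+55 → 125 ≥ 50
Round 2 — Jasper becomes insolvent.
  Hale: +20 → 20 < 30
No further insolvencies.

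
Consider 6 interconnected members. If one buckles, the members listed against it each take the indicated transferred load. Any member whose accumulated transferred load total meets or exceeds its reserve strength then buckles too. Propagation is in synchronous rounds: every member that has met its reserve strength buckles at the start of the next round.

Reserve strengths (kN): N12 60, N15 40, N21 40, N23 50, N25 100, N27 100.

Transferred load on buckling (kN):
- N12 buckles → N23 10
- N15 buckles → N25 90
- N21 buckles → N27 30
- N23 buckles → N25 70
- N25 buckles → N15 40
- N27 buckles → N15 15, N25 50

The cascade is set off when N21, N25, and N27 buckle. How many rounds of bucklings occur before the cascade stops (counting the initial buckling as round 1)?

Round 1 — N21, N25, N27 buckle (initial).
  N15: +40+15 → 55 ≥ 40
Round 2 — N15 buckles.
No further bucklings.

2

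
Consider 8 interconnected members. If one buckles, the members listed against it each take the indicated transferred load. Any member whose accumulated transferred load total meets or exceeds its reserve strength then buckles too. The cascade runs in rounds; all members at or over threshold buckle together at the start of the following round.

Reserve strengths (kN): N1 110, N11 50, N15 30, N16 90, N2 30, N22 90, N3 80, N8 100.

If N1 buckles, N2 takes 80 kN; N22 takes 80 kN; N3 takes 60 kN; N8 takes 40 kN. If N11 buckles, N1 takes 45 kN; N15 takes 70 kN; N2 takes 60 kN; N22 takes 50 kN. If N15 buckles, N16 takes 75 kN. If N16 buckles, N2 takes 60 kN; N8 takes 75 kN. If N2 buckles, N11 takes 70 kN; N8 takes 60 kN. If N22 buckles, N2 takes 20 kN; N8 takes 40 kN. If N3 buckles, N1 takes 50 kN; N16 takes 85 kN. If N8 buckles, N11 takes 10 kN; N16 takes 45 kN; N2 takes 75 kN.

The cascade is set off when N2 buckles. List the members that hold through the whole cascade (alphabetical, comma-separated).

Round 1 — N2 buckles (initial).
  N11: +70 → 70 ≥ 50
  N8: +60 → 60 < 100
Round 2 — N11 buckles.
  N1: +45 → 45 < 110
  N15: +70 → 70 ≥ 30
  N22: +50 → 50 < 90
Round 3 — N15 buckles.
  N16: +75 → 75 < 90
No further bucklings.

N1, N16, N22, N3, N8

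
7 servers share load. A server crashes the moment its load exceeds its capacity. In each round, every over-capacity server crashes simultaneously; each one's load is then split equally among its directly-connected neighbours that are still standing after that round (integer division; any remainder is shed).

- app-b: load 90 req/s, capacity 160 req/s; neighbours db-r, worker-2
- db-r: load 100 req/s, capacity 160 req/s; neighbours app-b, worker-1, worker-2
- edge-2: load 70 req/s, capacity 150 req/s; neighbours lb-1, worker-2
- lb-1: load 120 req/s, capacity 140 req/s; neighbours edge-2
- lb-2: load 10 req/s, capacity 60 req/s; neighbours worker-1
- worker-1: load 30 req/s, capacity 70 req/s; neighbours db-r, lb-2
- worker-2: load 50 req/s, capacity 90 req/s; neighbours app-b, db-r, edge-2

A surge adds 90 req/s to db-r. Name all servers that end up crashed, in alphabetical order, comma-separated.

app-b, db-r, lb-2, worker-1, worker-2

Round 1 — db-r at 190 > 160. db-r crashes.
  db-r sheds 190 req/s to app-b, worker-1, worker-2: 63 each (1 lost).
    app-b: 90+63 = 153 ≤ 160
    worker-1: 30+63 = 93 > 70
    worker-2: 50+63 = 113 > 90
Round 2 — worker-1, worker-2 crash.
  worker-1 sheds 93 req/s to lb-2: 93 each.
    lb-2: 10+93 = 103 > 60
  worker-2 sheds 113 req/s to app-b, edge-2: 56 each (1 lost).
    app-b: 153+56 = 209 > 160
    edge-2: 70+56 = 126 ≤ 150
Round 3 — app-b, lb-2 crash.
  app-b sheds 209 req/s: no online neighbours, lost.
  lb-2 sheds 103 req/s: no online neighbours, lost.
No further crashes.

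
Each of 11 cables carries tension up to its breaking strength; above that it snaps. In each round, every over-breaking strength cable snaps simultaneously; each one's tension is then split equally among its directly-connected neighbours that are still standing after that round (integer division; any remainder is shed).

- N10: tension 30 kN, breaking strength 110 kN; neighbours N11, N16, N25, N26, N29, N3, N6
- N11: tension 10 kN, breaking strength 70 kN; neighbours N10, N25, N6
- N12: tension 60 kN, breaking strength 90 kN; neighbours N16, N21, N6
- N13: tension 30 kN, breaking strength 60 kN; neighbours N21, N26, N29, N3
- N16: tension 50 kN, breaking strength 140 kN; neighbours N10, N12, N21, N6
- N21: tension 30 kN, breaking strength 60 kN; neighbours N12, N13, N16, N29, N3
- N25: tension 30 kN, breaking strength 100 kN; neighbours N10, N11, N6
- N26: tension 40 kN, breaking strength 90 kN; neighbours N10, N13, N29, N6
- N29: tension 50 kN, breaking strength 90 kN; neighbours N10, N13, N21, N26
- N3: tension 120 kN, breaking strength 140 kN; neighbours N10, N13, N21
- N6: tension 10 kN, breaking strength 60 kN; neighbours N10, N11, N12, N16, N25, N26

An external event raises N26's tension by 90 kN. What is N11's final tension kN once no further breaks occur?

Round 1 — N26 at 130 > 90. N26 snaps.
  N26 sheds 130 kN to N10, N13, N29, N6: 32 each (2 lost).
    N10: 30+32 = 62 ≤ 110
    N13: 30+32 = 62 > 60
    N29: 50+32 = 82 ≤ 90
    N6: 10+32 = 42 ≤ 60
Round 2 — N13 snaps.
  N13 sheds 62 kN to N21, N29, N3: 20 each (2 lost).
    N21: 30+20 = 50 ≤ 60
    N29: 82+20 = 102 > 90
    N3: 120+20 = 140 ≤ 140
Round 3 — N29 snaps.
  N29 sheds 102 kN to N10, N21: 51 each.
    N10: 62+51 = 113 > 110
    N21: 50+51 = 101 > 60
Round 4 — N10, N21 snap.
  N10 sheds 113 kN to N11, N16, N25, N3, N6: 22 each (3 lost).
    N11: 10+22 = 32 ≤ 70
    N16: 50+22 = 72 ≤ 140
    N25: 30+22 = 52 ≤ 100
    N3: 140+22 = 162 > 140
    N6: 42+22 = 64 > 60
  N21 sheds 101 kN to N12, N16, N3: 33 each (2 lost).
    N12: 60+33 = 93 > 90
    N16: 72+33 = 105 ≤ 140
    N3: 162+33 = 195 > 140
Round 5 — N12, N3, N6 snap.
  N12 sheds 93 kN to N16: 93 each.
    N16: 105+93 = 198 > 140
  N3 sheds 195 kN: no online neighbours, lost.
  N6 sheds 64 kN to N11, N16, N25: 21 each (1 lost).
    N11: 32+21 = 53 ≤ 70
    N16: 198+21 = 219 > 140
    N25: 52+21 = 73 ≤ 100
Round 6 — N16 snaps.
  N16 sheds 219 kN: no online neighbours, lost.
No further breaks.

53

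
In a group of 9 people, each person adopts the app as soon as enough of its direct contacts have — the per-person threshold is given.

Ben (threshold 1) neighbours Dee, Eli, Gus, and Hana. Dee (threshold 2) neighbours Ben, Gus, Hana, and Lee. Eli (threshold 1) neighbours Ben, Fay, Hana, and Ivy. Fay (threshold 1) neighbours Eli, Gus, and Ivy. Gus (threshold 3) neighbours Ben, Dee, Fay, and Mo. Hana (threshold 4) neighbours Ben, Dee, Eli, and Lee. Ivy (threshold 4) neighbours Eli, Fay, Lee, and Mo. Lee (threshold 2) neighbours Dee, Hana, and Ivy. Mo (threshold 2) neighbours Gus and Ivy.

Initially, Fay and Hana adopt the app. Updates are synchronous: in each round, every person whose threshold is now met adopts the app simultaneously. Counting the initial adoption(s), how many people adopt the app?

7

Round 1 — Fay, Hana adopt the app (initial).
Round 2 — checking thresholds:
  Ben: 1 of 4 neighbours ≥ 1, adopts the app.
  Dee: 1 of 4 neighbours < 2, not yet.
  Eli: 2 of 4 neighbours ≥ 1, adopts the app.
  Gus: 1 of 4 neighbours < 3, not yet.
  Ivy: 1 of 4 neighbours < 4, not yet.
  Lee: 1 of 3 neighbours < 2, not yet.
Round 3 — checking thresholds:
  Dee: 2 of 4 neighbours ≥ 2, adopts the app.
  Gus: 2 of 4 neighbours < 3, not yet.
  Ivy: 2 of 4 neighbours < 4, not yet.
  Lee: 1 of 3 neighbours < 2, not yet.
Round 4 — checking thresholds:
  Gus: 3 of 4 neighbours ≥ 3, adopts the app.
  Ivy: 2 of 4 neighbours < 4, not yet.
  Lee: 2 of 3 neighbours ≥ 2, adopts the app.
Round 5 — no new adoptions; cascade stops.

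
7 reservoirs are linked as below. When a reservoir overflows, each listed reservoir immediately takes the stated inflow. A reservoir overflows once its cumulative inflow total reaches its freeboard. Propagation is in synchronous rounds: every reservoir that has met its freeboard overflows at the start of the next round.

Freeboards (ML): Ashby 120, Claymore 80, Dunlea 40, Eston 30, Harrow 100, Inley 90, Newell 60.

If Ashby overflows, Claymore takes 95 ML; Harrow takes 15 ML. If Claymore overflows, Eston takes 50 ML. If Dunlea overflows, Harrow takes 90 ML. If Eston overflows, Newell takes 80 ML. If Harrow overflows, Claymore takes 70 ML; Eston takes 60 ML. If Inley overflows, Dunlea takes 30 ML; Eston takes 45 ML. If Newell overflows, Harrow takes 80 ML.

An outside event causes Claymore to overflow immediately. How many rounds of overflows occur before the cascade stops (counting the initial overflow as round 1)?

3

Round 1 — Claymore overflows (initial).
  Eston: +50 → 50 ≥ 30
Round 2 — Eston overflows.
  Newell: +80 → 80 ≥ 60
Round 3 — Newell overflows.
  Harrow: +80 → 80 < 100
No further overflows.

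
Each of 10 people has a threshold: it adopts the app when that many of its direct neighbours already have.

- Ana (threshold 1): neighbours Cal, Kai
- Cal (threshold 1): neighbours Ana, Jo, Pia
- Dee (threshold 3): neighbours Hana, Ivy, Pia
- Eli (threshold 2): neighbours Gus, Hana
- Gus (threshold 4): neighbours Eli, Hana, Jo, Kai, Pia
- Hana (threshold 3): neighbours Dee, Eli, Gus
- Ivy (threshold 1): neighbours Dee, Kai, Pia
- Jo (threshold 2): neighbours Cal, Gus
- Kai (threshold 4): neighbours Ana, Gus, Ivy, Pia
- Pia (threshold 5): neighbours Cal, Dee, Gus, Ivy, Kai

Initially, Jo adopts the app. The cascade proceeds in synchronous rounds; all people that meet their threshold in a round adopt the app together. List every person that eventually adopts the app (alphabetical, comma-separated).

Round 1 — Jo adopts the app (initial).
Round 2 — checking thresholds:
  Cal: 1 of 3 neighbours ≥ 1, adopts the app.
  Gus: 1 of 5 neighbours < 4, below threshold.
Round 3 — checking thresholds:
  Ana: 1 of 2 neighbours ≥ 1, adopts the app.
  Gus: 1 of 5 neighbours < 4, below threshold.
  Pia: 1 of 5 neighbours < 5, below threshold.
Round 4 — no new adoptions; cascade stops.

Ana, Cal, Jo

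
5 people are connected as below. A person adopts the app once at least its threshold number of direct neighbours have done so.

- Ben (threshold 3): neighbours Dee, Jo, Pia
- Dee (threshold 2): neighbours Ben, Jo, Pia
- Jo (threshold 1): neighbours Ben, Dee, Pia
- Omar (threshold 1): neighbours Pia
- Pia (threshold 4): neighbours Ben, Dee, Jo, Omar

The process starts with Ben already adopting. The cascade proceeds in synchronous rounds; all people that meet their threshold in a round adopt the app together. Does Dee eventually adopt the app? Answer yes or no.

Round 1 — Ben adopts the app (initial).
Round 2 — checking thresholds:
  Dee: 1 of 3 neighbours < 2, not yet.
  Jo: 1 of 3 neighbours ≥ 1, adopts the app.
  Pia: 1 of 4 neighbours < 4, not yet.
Round 3 — checking thresholds:
  Dee: 2 of 3 neighbours ≥ 2, adopts the app.
  Pia: 2 of 4 neighbours < 4, not yet.
Round 4 — no new adoptions; cascade stops.

yes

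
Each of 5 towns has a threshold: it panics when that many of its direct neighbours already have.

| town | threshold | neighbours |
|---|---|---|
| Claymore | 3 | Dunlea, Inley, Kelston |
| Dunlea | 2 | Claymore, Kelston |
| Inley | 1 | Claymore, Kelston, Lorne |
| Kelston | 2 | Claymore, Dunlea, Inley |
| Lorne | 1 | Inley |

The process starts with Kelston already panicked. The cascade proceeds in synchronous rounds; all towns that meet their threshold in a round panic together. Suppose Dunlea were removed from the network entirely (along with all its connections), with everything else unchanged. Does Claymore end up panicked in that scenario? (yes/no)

With Dunlea removed:
Round 1 — Kelston panics (initial).
Round 2 — checking thresholds:
  Claymore: 1 of 2 neighbours < 3, not yet.
  Inley: 1 of 3 neighbours ≥ 1, panics.
Round 3 — checking thresholds:
  Claymore: 2 of 2 neighbours < 3, not yet.
  Lorne: 1 of 1 neighbours ≥ 1, panics.
Round 4 — no new panics; cascade stops.

no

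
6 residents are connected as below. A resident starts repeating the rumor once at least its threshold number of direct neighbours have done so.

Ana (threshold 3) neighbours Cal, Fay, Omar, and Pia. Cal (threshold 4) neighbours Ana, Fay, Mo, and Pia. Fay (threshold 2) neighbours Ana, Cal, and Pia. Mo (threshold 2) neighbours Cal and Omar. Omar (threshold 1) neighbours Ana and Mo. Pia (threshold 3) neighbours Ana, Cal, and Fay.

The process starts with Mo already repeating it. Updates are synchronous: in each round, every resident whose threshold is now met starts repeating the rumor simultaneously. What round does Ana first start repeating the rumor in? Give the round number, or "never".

never

Round 1 — Mo starts repeating the rumor (initial).
Round 2 — checking thresholds:
  Cal: 1 of 4 neighbours < 4, not yet.
  Omar: 1 of 2 neighbours ≥ 1, starts repeating the rumor.
Round 3 — no new spreads; cascade stops.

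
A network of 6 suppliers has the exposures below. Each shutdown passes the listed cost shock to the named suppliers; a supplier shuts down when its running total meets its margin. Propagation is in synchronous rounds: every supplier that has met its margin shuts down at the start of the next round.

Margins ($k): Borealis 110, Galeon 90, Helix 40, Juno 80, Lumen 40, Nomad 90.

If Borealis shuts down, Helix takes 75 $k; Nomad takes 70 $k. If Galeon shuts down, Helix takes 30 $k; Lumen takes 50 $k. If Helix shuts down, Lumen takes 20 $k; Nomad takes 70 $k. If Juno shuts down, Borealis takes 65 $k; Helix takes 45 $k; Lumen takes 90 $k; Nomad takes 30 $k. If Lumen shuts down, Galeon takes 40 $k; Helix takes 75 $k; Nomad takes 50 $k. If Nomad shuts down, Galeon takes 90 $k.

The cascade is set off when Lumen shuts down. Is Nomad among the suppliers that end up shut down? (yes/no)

Round 1 — Lumen shuts down (initial).
  Galeon: +40 → 40 < 90
  Helix: +75 → 75 ≥ 40
  Nomad: +50 → 50 < 90
Round 2 — Helix shuts down.
  Nomad: +70 → 120 ≥ 90
Round 3 — Nomad shuts down.
  Galeon: +90 → 130 ≥ 90
Round 4 — Galeon shuts down.
No further shutdowns.

yes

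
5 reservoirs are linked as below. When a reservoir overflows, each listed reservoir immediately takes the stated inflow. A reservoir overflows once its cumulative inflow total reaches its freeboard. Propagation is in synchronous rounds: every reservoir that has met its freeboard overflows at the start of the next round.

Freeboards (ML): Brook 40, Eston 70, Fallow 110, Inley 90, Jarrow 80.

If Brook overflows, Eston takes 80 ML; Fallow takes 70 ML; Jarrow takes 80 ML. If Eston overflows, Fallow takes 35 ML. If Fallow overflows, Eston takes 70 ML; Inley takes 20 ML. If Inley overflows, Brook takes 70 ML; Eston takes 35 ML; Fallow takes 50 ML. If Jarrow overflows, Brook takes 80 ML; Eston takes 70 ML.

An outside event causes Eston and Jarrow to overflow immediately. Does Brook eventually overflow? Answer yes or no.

yes

Round 1 — Eston, Jarrow overflow (initial).
  Brook: +80 → 80 ≥ 40
  Fallow: +35 → 35 < 110
Round 2 — Brook overflows.
  Fallow: +70 → 105 < 110
No further overflows.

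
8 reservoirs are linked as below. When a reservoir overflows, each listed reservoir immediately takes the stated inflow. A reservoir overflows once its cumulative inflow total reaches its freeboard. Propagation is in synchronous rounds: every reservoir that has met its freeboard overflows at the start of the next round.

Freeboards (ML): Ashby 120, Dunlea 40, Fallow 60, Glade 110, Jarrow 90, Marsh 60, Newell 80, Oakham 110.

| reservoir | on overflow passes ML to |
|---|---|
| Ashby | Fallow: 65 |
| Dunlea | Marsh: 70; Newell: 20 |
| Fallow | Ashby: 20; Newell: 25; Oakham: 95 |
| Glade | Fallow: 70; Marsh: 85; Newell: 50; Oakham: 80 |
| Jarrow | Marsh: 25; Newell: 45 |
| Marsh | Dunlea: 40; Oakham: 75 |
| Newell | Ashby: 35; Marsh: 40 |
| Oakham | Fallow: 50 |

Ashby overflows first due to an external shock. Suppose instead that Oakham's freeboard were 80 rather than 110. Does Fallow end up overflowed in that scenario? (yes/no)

With Oakham's freeboard at 80:
Round 1 — Ashby overflows (initial).
  Fallow: +65 → 65 ≥ 60
Round 2 — Fallow overflows.
  Newell: +25 → 25 < 80
  Oakham: +95 → 95 ≥ 80
Round 3 — Oakham overflows.
No further overflows.

yes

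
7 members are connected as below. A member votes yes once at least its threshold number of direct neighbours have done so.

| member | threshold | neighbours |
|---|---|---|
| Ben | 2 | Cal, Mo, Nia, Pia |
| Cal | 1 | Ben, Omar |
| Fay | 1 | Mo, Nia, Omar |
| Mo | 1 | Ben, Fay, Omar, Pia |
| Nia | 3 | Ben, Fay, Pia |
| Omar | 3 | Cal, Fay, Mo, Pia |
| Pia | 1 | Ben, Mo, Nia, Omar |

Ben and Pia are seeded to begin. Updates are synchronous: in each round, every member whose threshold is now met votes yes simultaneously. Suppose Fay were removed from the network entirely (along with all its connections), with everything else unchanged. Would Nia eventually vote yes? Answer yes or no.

no

With Fay removed:
Round 1 — Ben, Pia vote yes (initial).
Round 2 — checking thresholds:
  Cal: 1 of 2 neighbours ≥ 1, votes yes.
  Mo: 2 of 3 neighbours ≥ 1, votes yes.
  Nia: 2 of 2 neighbours < 3, below threshold.
  Omar: 1 of 3 neighbours < 3, below threshold.
Round 3 — checking thresholds:
  Nia: 2 of 2 neighbours < 3, below threshold.
  Omar: 3 of 3 neighbours ≥ 3, votes yes.
Round 4 — no new yes votes; cascade stops.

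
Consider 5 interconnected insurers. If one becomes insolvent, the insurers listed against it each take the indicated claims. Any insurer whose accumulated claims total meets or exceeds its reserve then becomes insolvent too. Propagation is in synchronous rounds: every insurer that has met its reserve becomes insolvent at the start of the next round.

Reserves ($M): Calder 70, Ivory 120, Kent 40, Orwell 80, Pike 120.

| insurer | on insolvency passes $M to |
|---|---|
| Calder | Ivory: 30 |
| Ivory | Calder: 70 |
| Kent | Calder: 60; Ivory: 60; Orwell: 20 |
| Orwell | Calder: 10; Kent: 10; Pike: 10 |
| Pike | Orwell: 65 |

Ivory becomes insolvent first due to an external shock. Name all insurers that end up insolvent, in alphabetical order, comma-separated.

Calder, Ivory

Round 1 — Ivory becomes insolvent (initial).
  Calder: +70 → 70 ≥ 70
Round 2 — Calder becomes insolvent.
No further insolvencies.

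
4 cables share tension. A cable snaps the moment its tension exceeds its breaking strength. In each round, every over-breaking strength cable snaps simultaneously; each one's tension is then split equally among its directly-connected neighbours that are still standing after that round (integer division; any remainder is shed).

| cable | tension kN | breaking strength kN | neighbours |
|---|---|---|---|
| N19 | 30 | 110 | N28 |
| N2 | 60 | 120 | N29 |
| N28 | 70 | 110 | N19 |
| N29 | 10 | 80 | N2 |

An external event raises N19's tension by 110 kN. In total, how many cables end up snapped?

Round 1 — N19 at 140 > 110. N19 snaps.
  N19 sheds 140 kN to N28: 140 each.
    N28: 70+140 = 210 > 110
Round 2 — N28 snaps.
  N28 sheds 210 kN: no online neighbours, lost.
No further breaks.

2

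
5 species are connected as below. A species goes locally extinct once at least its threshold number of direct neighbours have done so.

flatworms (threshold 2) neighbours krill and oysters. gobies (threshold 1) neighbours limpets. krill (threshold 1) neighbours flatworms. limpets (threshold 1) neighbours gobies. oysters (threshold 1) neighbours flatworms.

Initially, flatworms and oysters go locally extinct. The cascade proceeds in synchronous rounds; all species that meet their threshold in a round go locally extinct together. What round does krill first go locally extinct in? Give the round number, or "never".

2

Round 1 — flatworms, oysters go locally extinct (initial).
Round 2 — checking thresholds:
  krill: 1 of 1 neighbours ≥ 1, goes locally extinct.
Round 3 — no new extinctions; cascade stops.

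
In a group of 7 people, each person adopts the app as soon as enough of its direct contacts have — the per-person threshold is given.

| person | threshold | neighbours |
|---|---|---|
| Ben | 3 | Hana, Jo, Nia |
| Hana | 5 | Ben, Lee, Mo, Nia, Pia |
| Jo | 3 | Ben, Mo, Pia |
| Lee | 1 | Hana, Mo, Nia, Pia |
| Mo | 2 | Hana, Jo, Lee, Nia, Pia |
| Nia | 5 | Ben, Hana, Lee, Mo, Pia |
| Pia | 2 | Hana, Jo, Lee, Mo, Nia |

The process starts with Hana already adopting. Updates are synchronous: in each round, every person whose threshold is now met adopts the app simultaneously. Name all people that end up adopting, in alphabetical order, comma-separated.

Round 1 — Hana adopts the app (initial).
Round 2 — checking thresholds:
  Ben: 1 of 3 neighbours < 3, below threshold.
  Lee: 1 of 4 neighbours ≥ 1, adopts the app.
  Mo: 1 of 5 neighbours < 2, below threshold.
  Nia: 1 of 5 neighbours < 5, below threshold.
  Pia: 1 of 5 neighbours < 2, below threshold.
Round 3 — checking thresholds:
  Ben: 1 of 3 neighbours < 3, below threshold.
  Mo: 2 of 5 neighbours ≥ 2, adopts the app.
  Nia: 2 of 5 neighbours < 5, below threshold.
  Pia: 2 of 5 neighbours ≥ 2, adopts the app.
Round 4 — no new adoptions; cascade stops.

Hana, Lee, Mo, Pia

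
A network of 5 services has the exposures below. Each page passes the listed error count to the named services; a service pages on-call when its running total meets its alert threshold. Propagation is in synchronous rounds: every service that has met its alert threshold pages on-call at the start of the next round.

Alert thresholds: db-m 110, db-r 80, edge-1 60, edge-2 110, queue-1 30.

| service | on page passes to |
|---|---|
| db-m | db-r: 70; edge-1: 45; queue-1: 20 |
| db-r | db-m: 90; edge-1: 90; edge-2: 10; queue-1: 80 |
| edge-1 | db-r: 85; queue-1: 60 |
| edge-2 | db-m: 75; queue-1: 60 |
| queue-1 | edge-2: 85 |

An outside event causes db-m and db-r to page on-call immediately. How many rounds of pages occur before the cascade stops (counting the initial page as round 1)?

2

Round 1 — db-m, db-r page on-call (initial).
  edge-1: +45+90 → 135 ≥ 60
  edge-2: +10 → 10 < 110
  queue-1: +20+80 → 100 ≥ 30
Round 2 — edge-1, queue-1 page on-call.
  edge-2: +85 → 95 < 110
No further pages.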